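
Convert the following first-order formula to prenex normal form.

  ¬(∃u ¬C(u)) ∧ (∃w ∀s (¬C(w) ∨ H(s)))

Drive negations inward (¬∀x A ≡ ∃x ¬A, ¬∃x A ≡ ∀x ¬A, De Morgan for ∧/∨):
  (∀u C(u)) ∧ (∃w ∀s (¬C(w) ∨ H(s)))
All bound variables are already distinct, so no renaming is needed.
Pull the quantifiers to the front (each side's bound variable is not free in the other side):
  ∀u ∃w ∀s (C(u) ∧ (¬C(w) ∨ H(s)))

∀u ∃w ∀s (C(u) ∧ (¬C(w) ∨ H(s)))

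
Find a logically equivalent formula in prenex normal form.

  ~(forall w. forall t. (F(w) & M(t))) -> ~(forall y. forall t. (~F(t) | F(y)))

Rewrite implications/biconditionals: A → B as ¬A ∨ B.
  ~~(forall w. forall t. (F(w) & M(t))) | ~(forall y. forall t. (~F(t) | F(y)))
Move each ¬ inward, flipping quantifiers it crosses:
  (forall w. forall t. (F(w) & M(t))) | (exists y. exists t. (F(t) & ~F(y)))
Rename bound variables to avoid capture: t↦y1.
  (forall w. forall t. (F(w) & M(t))) | (exists y. exists y1. (F(y1) & ~F(y)))
Pull the quantifiers to the front (each side's bound variable is not free in the other side):
  forall w. forall t. exists y. exists y1. (F(w) & M(t) | F(y1) & ~F(y))

forall w. forall t. exists y. exists y1. (F(w) & M(t) | F(y1) & ~F(y))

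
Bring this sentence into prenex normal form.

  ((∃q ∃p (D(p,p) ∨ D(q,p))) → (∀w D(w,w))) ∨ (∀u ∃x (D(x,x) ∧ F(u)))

Rewrite implications/biconditionals: A → B as ¬A ∨ B.
  ¬(∃q ∃p (D(p,p) ∨ D(q,p))) ∨ (∀w D(w,w)) ∨ (∀u ∃x (D(x,x) ∧ F(u)))
Push ¬ through the quantifiers and connectives to reach negation normal form:
  (∀q ∀p (¬D(p,p) ∧ ¬D(q,p))) ∨ (∀w D(w,w)) ∨ (∀u ∃x (D(x,x) ∧ F(u)))
Pull the quantifiers to the front (each side's bound variable is not free in the other side):
  ∀q ∀p ∀w ∀u ∃x (¬D(p,p) ∧ ¬D(q,p) ∨ D(w,w) ∨ D(x,x) ∧ F(u))

∀q ∀p ∀w ∀u ∃x (¬D(p,p) ∧ ¬D(q,p) ∨ D(w,w) ∨ D(x,x) ∧ F(u))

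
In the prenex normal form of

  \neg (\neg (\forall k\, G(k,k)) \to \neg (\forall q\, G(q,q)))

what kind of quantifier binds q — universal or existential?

Rewrite implications/biconditionals: A → B as ¬A ∨ B.
  \neg (\neg \neg (\forall k\, G(k,k)) \lor \neg (\forall q\, G(q,q)))
Drive negations inward (¬∀x A ≡ ∃x ¬A, ¬∃x A ≡ ∀x ¬A, De Morgan for ∧/∨):
  (\exists k\, \neg G(k,k)) \land (\forall q\, G(q,q))
Pull the quantifiers to the front (each side's bound variable is not free in the other side):
  \exists k\, \forall q\, (\neg G(k,k) \land G(q,q))
The quantifier \forall q sits under an even number of negations (counting the antecedent side of each →), so it remains universal.

universal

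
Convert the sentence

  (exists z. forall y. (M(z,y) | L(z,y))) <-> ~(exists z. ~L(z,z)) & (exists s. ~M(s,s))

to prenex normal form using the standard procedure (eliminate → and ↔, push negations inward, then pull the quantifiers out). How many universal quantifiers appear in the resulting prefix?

4

Eliminate → and ↔ using ¬ and ∨; A ↔ B as (¬A ∨ B) ∧ (¬B ∨ A).
  (~(exists z. forall y. (M(z,y) | L(z,y))) | ~(exists z. ~L(z,z)) & (exists s. ~M(s,s))) & (~(~(exists z. ~L(z,z)) & (exists s. ~M(s,s))) | (exists z. forall y. (M(z,y) | L(z,y))))
Move each ¬ inward, flipping quantifiers it crosses:
  ((forall z. exists y. (~M(z,y) & ~L(z,y))) | (forall z. L(z,z)) & (exists s. ~M(s,s))) & ((exists z. ~L(z,z)) | (forall s. M(s,s)) | (exists z. forall y. (M(z,y) | L(z,y))))
Rename bound variables to avoid capture: z↦v, z↦r, s↦x, z↦u1, y↦c.
  ((forall z. exists y. (~M(z,y) & ~L(z,y))) | (forall v. L(v,v)) & (exists s. ~M(s,s))) & ((exists r. ~L(r,r)) | (forall x. M(x,x)) | (exists u1. forall c. (M(u1,c) | L(u1,c))))
Extract every quantifier outward, since the variables are now distinct and don't occur free across branches:
  forall z. exists y. forall v. exists s. exists r. forall x. exists u1. forall c. ((~M(z,y) & ~L(z,y) | L(v,v) & ~M(s,s)) & (~L(r,r) | M(x,x) | M(u1,c) | L(u1,c)))
The prefix is forall z exists y forall v exists s exists r forall x exists u1 forall c: 4 universal, 4 existential.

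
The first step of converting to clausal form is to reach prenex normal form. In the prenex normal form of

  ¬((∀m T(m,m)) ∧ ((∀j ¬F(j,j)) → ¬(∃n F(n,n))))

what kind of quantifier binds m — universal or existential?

existential

First replace A → B with ¬A ∨ B.
  ¬((∀m T(m,m)) ∧ (¬(∀j ¬F(j,j)) ∨ ¬(∃n F(n,n))))
Move each ¬ inward, flipping quantifiers it crosses:
  (∃m ¬T(m,m)) ∨ (∀j ¬F(j,j)) ∧ (∃n F(n,n))
Pull the quantifiers to the front (each side's bound variable is not free in the other side):
  ∃m ∀j ∃n (¬T(m,m) ∨ ¬F(j,j) ∧ F(n,n))
The quantifier ∀m sits under an odd number of negations (counting the antecedent side of each →), so it flips to ∃m.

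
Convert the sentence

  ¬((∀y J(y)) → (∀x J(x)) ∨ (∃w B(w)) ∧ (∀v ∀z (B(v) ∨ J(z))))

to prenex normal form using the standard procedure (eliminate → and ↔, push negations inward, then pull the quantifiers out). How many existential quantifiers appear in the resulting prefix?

3

Eliminate → and ↔ using ¬ and ∨.
  ¬(¬(∀y J(y)) ∨ (∀x J(x)) ∨ (∃w B(w)) ∧ (∀v ∀z (B(v) ∨ J(z))))
Push ¬ through the quantifiers and connectives to reach negation normal form:
  (∀y J(y)) ∧ (∃x ¬J(x)) ∧ ((∀w ¬B(w)) ∨ (∃v ∃z (¬B(v) ∧ ¬J(z))))
All bound variables are already distinct, so no renaming is needed.
Finally move all quantifiers to the prefix:
  ∀y ∃x ∀w ∃v ∃z (J(y) ∧ ¬J(x) ∧ (¬B(w) ∨ ¬B(v) ∧ ¬J(z)))
The prefix is ∀y ∃x ∀w ∃v ∃z: 2 universal, 3 existential.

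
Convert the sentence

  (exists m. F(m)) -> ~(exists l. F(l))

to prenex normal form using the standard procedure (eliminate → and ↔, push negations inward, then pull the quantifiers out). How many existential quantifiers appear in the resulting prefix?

Eliminate → and ↔ using ¬ and ∨.
  ~(exists m. F(m)) | ~(exists l. F(l))
Move each ¬ inward, flipping quantifiers it crosses:
  (forall m. ~F(m)) | (forall l. ~F(l))
All bound variables are already distinct, so no renaming is needed.
Finally move all quantifiers to the prefix:
  forall m. forall l. (~F(m) | ~F(l))
The prefix is forall m forall l: 2 universal, 0 existential.

0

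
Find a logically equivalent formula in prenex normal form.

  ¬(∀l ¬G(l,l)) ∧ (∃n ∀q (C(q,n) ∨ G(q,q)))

Move each ¬ inward, flipping quantifiers it crosses:
  (∃l G(l,l)) ∧ (∃n ∀q (C(q,n) ∨ G(q,q)))
Finally move all quantifiers to the prefix:
  ∃l ∃n ∀q (G(l,l) ∧ (C(q,n) ∨ G(q,q)))

∃l ∃n ∀q (G(l,l) ∧ (C(q,n) ∨ G(q,q)))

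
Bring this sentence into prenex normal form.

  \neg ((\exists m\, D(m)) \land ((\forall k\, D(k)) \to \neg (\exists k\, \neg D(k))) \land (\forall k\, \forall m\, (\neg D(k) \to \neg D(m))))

\forall m\, \forall k\, \exists v\, \exists u1\, \exists x\, (\neg D(m) \lor D(k) \land \neg D(v) \lor \neg D(u1) \land D(x))

Eliminate → and ↔ using ¬ and ∨.
  \neg ((\exists m\, D(m)) \land (\neg (\forall k\, D(k)) \lor \neg (\exists k\, \neg D(k))) \land (\forall k\, \forall m\, (\neg \neg D(k) \lor \neg D(m))))
Drive negations inward (¬∀x A ≡ ∃x ¬A, ¬∃x A ≡ ∀x ¬A, De Morgan for ∧/∨):
  (\forall m\, \neg D(m)) \lor (\forall k\, D(k)) \land (\exists k\, \neg D(k)) \lor (\exists k\, \exists m\, (\neg D(k) \land D(m)))
Standardize variables apart so no two quantifiers bind the same name: k↦v, k↦u1, m↦x.
  (\forall m\, \neg D(m)) \lor (\forall k\, D(k)) \land (\exists v\, \neg D(v)) \lor (\exists u1\, \exists x\, (\neg D(u1) \land D(x)))
Pull the quantifiers to the front (each side's bound variable is not free in the other side):
  \forall m\, \forall k\, \exists v\, \exists u1\, \exists x\, (\neg D(m) \lor D(k) \land \neg D(v) \lor \neg D(u1) \land D(x))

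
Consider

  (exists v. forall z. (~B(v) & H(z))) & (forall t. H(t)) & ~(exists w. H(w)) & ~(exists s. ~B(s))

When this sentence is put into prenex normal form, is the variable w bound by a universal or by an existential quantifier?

universal

Move each ¬ inward, flipping quantifiers it crosses:
  (exists v. forall z. (~B(v) & H(z))) & (forall t. H(t)) & (forall w. ~H(w)) & (forall s. B(s))
All bound variables are already distinct, so no renaming is needed.
Finally move all quantifiers to the prefix:
  exists v. forall z. forall t. forall w. forall s. (~B(v) & H(z) & H(t) & ~H(w) & B(s))
The quantifier exists w sits under an odd number of negations, so it flips to forall w.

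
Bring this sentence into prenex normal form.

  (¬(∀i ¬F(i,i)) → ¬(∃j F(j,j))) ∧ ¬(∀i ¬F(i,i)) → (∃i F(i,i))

Eliminate → and ↔ using ¬ and ∨.
  ¬((¬¬(∀i ¬F(i,i)) ∨ ¬(∃j F(j,j))) ∧ ¬(∀i ¬F(i,i))) ∨ (∃i F(i,i))
Drive negations inward (¬∀x A ≡ ∃x ¬A, ¬∃x A ≡ ∀x ¬A, De Morgan for ∧/∨):
  (∃i F(i,i)) ∧ (∃j F(j,j)) ∨ (∀i ¬F(i,i)) ∨ (∃i F(i,i))
Standardize variables apart so no two quantifiers bind the same name: i↦a, i↦t.
  (∃i F(i,i)) ∧ (∃j F(j,j)) ∨ (∀a ¬F(a,a)) ∨ (∃t F(t,t))
Extract every quantifier outward, since the variables are now distinct and don't occur free across branches:
  ∃i ∃j ∀a ∃t (F(i,i) ∧ F(j,j) ∨ ¬F(a,a) ∨ F(t,t))

∃i ∃j ∀a ∃t (F(i,i) ∧ F(j,j) ∨ ¬F(a,a) ∨ F(t,t))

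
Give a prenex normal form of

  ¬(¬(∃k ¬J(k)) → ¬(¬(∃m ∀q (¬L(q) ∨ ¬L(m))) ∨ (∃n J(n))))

∀k ∀m ∃q ∃n (J(k) ∧ (L(q) ∧ L(m) ∨ J(n)))

First replace A → B with ¬A ∨ B.
  ¬(¬¬(∃k ¬J(k)) ∨ ¬(¬(∃m ∀q (¬L(q) ∨ ¬L(m))) ∨ (∃n J(n))))
Move each ¬ inward, flipping quantifiers it crosses:
  (∀k J(k)) ∧ ((∀m ∃q (L(q) ∧ L(m))) ∨ (∃n J(n)))
Finally move all quantifiers to the prefix:
  ∀k ∀m ∃q ∃n (J(k) ∧ (L(q) ∧ L(m) ∨ J(n)))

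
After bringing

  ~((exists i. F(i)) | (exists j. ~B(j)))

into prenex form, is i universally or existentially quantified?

Move each ¬ inward, flipping quantifiers it crosses:
  (forall i. ~F(i)) & (forall j. B(j))
All bound variables are already distinct, so no renaming is needed.
Extract every quantifier outward, since the variables are now distinct and don't occur free across branches:
  forall i. forall j. (~F(i) & B(j))
The quantifier exists i sits under an odd number of negations, so it flips to forall i.

universal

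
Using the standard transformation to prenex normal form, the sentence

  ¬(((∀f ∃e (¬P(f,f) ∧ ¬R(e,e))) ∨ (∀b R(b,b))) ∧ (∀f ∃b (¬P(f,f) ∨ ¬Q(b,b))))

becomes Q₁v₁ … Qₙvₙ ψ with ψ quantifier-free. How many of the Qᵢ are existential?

3

Move each ¬ inward, flipping quantifiers it crosses:
  (∃f ∀e (P(f,f) ∨ R(e,e))) ∧ (∃b ¬R(b,b)) ∨ (∃f ∀b (P(f,f) ∧ Q(b,b)))
Give each quantifier a distinct variable: f↦q, b↦w1.
  (∃f ∀e (P(f,f) ∨ R(e,e))) ∧ (∃b ¬R(b,b)) ∨ (∃q ∀w1 (P(q,q) ∧ Q(w1,w1)))
Extract every quantifier outward, since the variables are now distinct and don't occur free across branches:
  ∃f ∀e ∃b ∃q ∀w1 ((P(f,f) ∨ R(e,e)) ∧ ¬R(b,b) ∨ P(q,q) ∧ Q(w1,w1))
The prefix is ∃f ∀e ∃b ∃q ∀w1: 2 universal, 3 existential.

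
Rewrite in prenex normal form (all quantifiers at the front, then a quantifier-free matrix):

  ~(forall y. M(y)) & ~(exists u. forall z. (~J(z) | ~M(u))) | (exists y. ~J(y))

exists y. forall u. exists z. exists r. (~M(y) & J(z) & M(u) | ~J(r))

Drive negations inward (¬∀x A ≡ ∃x ¬A, ¬∃x A ≡ ∀x ¬A, De Morgan for ∧/∨):
  (exists y. ~M(y)) & (forall u. exists z. (J(z) & M(u))) | (exists y. ~J(y))
Rename bound variables to avoid capture: y↦r.
  (exists y. ~M(y)) & (forall u. exists z. (J(z) & M(u))) | (exists r. ~J(r))
Finally move all quantifiers to the prefix:
  exists y. forall u. exists z. exists r. (~M(y) & J(z) & M(u) | ~J(r))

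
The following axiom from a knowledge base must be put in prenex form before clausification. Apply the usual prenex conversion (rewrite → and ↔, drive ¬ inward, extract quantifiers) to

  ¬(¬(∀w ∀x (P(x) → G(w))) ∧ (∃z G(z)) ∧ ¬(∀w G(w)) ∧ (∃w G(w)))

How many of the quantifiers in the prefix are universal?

5

Eliminate → and ↔ using ¬ and ∨.
  ¬(¬(∀w ∀x (¬P(x) ∨ G(w))) ∧ (∃z G(z)) ∧ ¬(∀w G(w)) ∧ (∃w G(w)))
Move each ¬ inward, flipping quantifiers it crosses:
  (∀w ∀x (¬P(x) ∨ G(w))) ∨ (∀z ¬G(z)) ∨ (∀w G(w)) ∨ (∀w ¬G(w))
Give each quantifier a distinct variable: w↦t, w↦p.
  (∀w ∀x (¬P(x) ∨ G(w))) ∨ (∀z ¬G(z)) ∨ (∀t G(t)) ∨ (∀p ¬G(p))
Extract every quantifier outward, since the variables are now distinct and don't occur free across branches:
  ∀w ∀x ∀z ∀t ∀p (¬P(x) ∨ G(w) ∨ ¬G(z) ∨ G(t) ∨ ¬G(p))
The prefix is ∀w ∀x ∀z ∀t ∀p: 5 universal, 0 existential.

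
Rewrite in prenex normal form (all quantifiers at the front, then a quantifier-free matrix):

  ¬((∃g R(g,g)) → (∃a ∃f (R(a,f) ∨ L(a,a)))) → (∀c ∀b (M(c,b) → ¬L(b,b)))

∀g ∃a ∃f ∀c ∀b (¬R(g,g) ∨ R(a,f) ∨ L(a,a) ∨ ¬M(c,b) ∨ ¬L(b,b))

Rewrite implications/biconditionals: A → B as ¬A ∨ B.
  ¬¬(¬(∃g R(g,g)) ∨ (∃a ∃f (R(a,f) ∨ L(a,a)))) ∨ (∀c ∀b (¬M(c,b) ∨ ¬L(b,b)))
Push ¬ through the quantifiers and connectives to reach negation normal form:
  (∀g ¬R(g,g)) ∨ (∃a ∃f (R(a,f) ∨ L(a,a))) ∨ (∀c ∀b (¬M(c,b) ∨ ¬L(b,b)))
All bound variables are already distinct, so no renaming is needed.
Pull the quantifiers to the front (each side's bound variable is not free in the other side):
  ∀g ∃a ∃f ∀c ∀b (¬R(g,g) ∨ R(a,f) ∨ L(a,a) ∨ ¬M(c,b) ∨ ¬L(b,b))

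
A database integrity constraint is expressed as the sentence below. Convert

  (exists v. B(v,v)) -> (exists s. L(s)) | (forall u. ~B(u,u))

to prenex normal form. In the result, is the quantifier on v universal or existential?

universal

Rewrite implications/biconditionals: A → B as ¬A ∨ B.
  ~(exists v. B(v,v)) | (exists s. L(s)) | (forall u. ~B(u,u))
Move each ¬ inward, flipping quantifiers it crosses:
  (forall v. ~B(v,v)) | (exists s. L(s)) | (forall u. ~B(u,u))
All bound variables are already distinct, so no renaming is needed.
Finally move all quantifiers to the prefix:
  forall v. exists s. forall u. (~B(v,v) | L(s) | ~B(u,u))
The quantifier exists v sits under an odd number of negations (counting the antecedent side of each →), so it flips to forall v.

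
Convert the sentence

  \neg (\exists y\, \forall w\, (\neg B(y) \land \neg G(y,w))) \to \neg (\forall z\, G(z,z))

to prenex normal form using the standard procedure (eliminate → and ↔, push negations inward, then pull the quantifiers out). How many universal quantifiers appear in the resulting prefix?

1

Rewrite implications/biconditionals: A → B as ¬A ∨ B.
  \neg \neg (\exists y\, \forall w\, (\neg B(y) \land \neg G(y,w))) \lor \neg (\forall z\, G(z,z))
Move each ¬ inward, flipping quantifiers it crosses:
  (\exists y\, \forall w\, (\neg B(y) \land \neg G(y,w))) \lor (\exists z\, \neg G(z,z))
All bound variables are already distinct, so no renaming is needed.
Extract every quantifier outward, since the variables are now distinct and don't occur free across branches:
  \exists y\, \forall w\, \exists z\, (\neg B(y) \land \neg G(y,w) \lor \neg G(z,z))
The prefix is \exists y \forall w \exists z: 1 universal, 2 existential.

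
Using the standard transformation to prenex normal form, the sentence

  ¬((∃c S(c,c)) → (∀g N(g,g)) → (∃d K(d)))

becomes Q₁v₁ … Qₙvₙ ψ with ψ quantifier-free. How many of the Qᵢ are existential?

1

First replace A → B with ¬A ∨ B.
  ¬(¬(∃c S(c,c)) ∨ ¬(∀g N(g,g)) ∨ (∃d K(d)))
Move each ¬ inward, flipping quantifiers it crosses:
  (∃c S(c,c)) ∧ (∀g N(g,g)) ∧ (∀d ¬K(d))
All bound variables are already distinct, so no renaming is needed.
Pull the quantifiers to the front (each side's bound variable is not free in the other side):
  ∃c ∀g ∀d (S(c,c) ∧ N(g,g) ∧ ¬K(d))
The prefix is ∃c ∀g ∀d: 2 universal, 1 existential.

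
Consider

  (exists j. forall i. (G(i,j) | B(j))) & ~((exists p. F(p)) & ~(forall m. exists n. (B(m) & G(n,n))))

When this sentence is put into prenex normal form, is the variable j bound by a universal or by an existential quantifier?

Drive negations inward (¬∀x A ≡ ∃x ¬A, ¬∃x A ≡ ∀x ¬A, De Morgan for ∧/∨):
  (exists j. forall i. (G(i,j) | B(j))) & ((forall p. ~F(p)) | (forall m. exists n. (B(m) & G(n,n))))
All bound variables are already distinct, so no renaming is needed.
Pull the quantifiers to the front (each side's bound variable is not free in the other side):
  exists j. forall i. forall p. forall m. exists n. ((G(i,j) | B(j)) & (~F(p) | B(m) & G(n,n)))
The quantifier exists j sits under an even number of negations, so it remains existential.

existential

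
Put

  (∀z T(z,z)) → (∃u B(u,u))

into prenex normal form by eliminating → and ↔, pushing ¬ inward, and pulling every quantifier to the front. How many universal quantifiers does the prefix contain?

0

Rewrite implications/biconditionals: A → B as ¬A ∨ B.
  ¬(∀z T(z,z)) ∨ (∃u B(u,u))
Drive negations inward (¬∀x A ≡ ∃x ¬A, ¬∃x A ≡ ∀x ¬A, De Morgan for ∧/∨):
  (∃z ¬T(z,z)) ∨ (∃u B(u,u))
All bound variables are already distinct, so no renaming is needed.
Pull the quantifiers to the front (each side's bound variable is not free in the other side):
  ∃z ∃u (¬T(z,z) ∨ B(u,u))
The prefix is ∃z ∃u: 0 universal, 2 existential.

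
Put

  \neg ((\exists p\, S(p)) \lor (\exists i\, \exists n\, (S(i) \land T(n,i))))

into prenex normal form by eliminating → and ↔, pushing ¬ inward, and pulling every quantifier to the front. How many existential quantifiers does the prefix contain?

Drive negations inward (¬∀x A ≡ ∃x ¬A, ¬∃x A ≡ ∀x ¬A, De Morgan for ∧/∨):
  (\forall p\, \neg S(p)) \land (\forall i\, \forall n\, (\neg S(i) \lor \neg T(n,i)))
All bound variables are already distinct, so no renaming is needed.
Pull the quantifiers to the front (each side's bound variable is not free in the other side):
  \forall p\, \forall i\, \forall n\, (\neg S(p) \land (\neg S(i) \lor \neg T(n,i)))
The prefix is \forall p \forall i \forall n: 3 universal, 0 existential.

0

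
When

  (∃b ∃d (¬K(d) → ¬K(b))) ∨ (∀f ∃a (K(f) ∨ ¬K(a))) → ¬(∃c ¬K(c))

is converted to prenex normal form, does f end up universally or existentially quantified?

Eliminate → and ↔ using ¬ and ∨.
  ¬((∃b ∃d (¬¬K(d) ∨ ¬K(b))) ∨ (∀f ∃a (K(f) ∨ ¬K(a)))) ∨ ¬(∃c ¬K(c))
Move each ¬ inward, flipping quantifiers it crosses:
  (∀b ∀d (¬K(d) ∧ K(b))) ∧ (∃f ∀a (¬K(f) ∧ K(a))) ∨ (∀c K(c))
Extract every quantifier outward, since the variables are now distinct and don't occur free across branches:
  ∀b ∀d ∃f ∀a ∀c (¬K(d) ∧ K(b) ∧ ¬K(f) ∧ K(a) ∨ K(c))
The quantifier ∀f sits under an odd number of negations (counting the antecedent side of each →), so it flips to ∃f.

existential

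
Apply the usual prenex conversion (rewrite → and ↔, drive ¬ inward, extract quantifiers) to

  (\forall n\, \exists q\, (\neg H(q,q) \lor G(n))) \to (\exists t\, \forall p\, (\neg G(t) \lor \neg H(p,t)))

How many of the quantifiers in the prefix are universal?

2

Eliminate → and ↔ using ¬ and ∨.
  \neg (\forall n\, \exists q\, (\neg H(q,q) \lor G(n))) \lor (\exists t\, \forall p\, (\neg G(t) \lor \neg H(p,t)))
Move each ¬ inward, flipping quantifiers it crosses:
  (\exists n\, \forall q\, (H(q,q) \land \neg G(n))) \lor (\exists t\, \forall p\, (\neg G(t) \lor \neg H(p,t)))
All bound variables are already distinct, so no renaming is needed.
Pull the quantifiers to the front (each side's bound variable is not free in the other side):
  \exists n\, \forall q\, \exists t\, \forall p\, (H(q,q) \land \neg G(n) \lor \neg G(t) \lor \neg H(p,t))
The prefix is \exists n \forall q \exists t \forall p: 2 universal, 2 existential.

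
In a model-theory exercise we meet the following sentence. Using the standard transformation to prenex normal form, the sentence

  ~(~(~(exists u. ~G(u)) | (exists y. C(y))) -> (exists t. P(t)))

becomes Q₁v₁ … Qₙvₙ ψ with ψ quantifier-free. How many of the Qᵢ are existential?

Eliminate → and ↔ using ¬ and ∨.
  ~(~~(~(exists u. ~G(u)) | (exists y. C(y))) | (exists t. P(t)))
Move each ¬ inward, flipping quantifiers it crosses:
  (exists u. ~G(u)) & (forall y. ~C(y)) & (forall t. ~P(t))
All bound variables are already distinct, so no renaming is needed.
Pull the quantifiers to the front (each side's bound variable is not free in the other side):
  exists u. forall y. forall t. (~G(u) & ~C(y) & ~P(t))
The prefix is exists u forall y forall t: 2 universal, 1 existential.

1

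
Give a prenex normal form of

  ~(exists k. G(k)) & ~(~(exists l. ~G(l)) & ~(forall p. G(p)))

forall k. exists l. forall p. (~G(k) & (~G(l) | G(p)))

Push ¬ through the quantifiers and connectives to reach negation normal form:
  (forall k. ~G(k)) & ((exists l. ~G(l)) | (forall p. G(p)))
All bound variables are already distinct, so no renaming is needed.
Pull the quantifiers to the front (each side's bound variable is not free in the other side):
  forall k. exists l. forall p. (~G(k) & (~G(l) | G(p)))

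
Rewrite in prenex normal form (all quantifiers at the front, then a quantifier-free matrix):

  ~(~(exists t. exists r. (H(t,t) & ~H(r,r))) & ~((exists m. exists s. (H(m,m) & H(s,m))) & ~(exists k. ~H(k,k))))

exists t. exists r. exists m. exists s. forall k. (H(t,t) & ~H(r,r) | H(m,m) & H(s,m) & H(k,k))

Drive negations inward (¬∀x A ≡ ∃x ¬A, ¬∃x A ≡ ∀x ¬A, De Morgan for ∧/∨):
  (exists t. exists r. (H(t,t) & ~H(r,r))) | (exists m. exists s. (H(m,m) & H(s,m))) & (forall k. H(k,k))
All bound variables are already distinct, so no renaming is needed.
Pull the quantifiers to the front (each side's bound variable is not free in the other side):
  exists t. exists r. exists m. exists s. forall k. (H(t,t) & ~H(r,r) | H(m,m) & H(s,m) & H(k,k))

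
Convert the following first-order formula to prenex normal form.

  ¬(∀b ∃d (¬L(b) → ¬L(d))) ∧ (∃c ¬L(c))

∃b ∀d ∃c (¬L(b) ∧ L(d) ∧ ¬L(c))

Eliminate → and ↔ using ¬ and ∨.
  ¬(∀b ∃d (¬¬L(b) ∨ ¬L(d))) ∧ (∃c ¬L(c))
Push ¬ through the quantifiers and connectives to reach negation normal form:
  (∃b ∀d (¬L(b) ∧ L(d))) ∧ (∃c ¬L(c))
Pull the quantifiers to the front (each side's bound variable is not free in the other side):
  ∃b ∀d ∃c (¬L(b) ∧ L(d) ∧ ¬L(c))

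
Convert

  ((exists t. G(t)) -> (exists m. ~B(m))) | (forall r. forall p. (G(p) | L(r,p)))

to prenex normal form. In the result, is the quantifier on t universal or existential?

universal

First replace A → B with ¬A ∨ B.
  ~(exists t. G(t)) | (exists m. ~B(m)) | (forall r. forall p. (G(p) | L(r,p)))
Move each ¬ inward, flipping quantifiers it crosses:
  (forall t. ~G(t)) | (exists m. ~B(m)) | (forall r. forall p. (G(p) | L(r,p)))
All bound variables are already distinct, so no renaming is needed.
Extract every quantifier outward, since the variables are now distinct and don't occur free across branches:
  forall t. exists m. forall r. forall p. (~G(t) | ~B(m) | G(p) | L(r,p))
The quantifier exists t sits under an odd number of negations (counting the antecedent side of each →), so it flips to forall t.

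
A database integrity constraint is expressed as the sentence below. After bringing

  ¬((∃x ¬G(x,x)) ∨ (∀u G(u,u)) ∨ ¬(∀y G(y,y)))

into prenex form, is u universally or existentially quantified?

existential

Push ¬ through the quantifiers and connectives to reach negation normal form:
  (∀x G(x,x)) ∧ (∃u ¬G(u,u)) ∧ (∀y G(y,y))
All bound variables are already distinct, so no renaming is needed.
Finally move all quantifiers to the prefix:
  ∀x ∃u ∀y (G(x,x) ∧ ¬G(u,u) ∧ G(y,y))
The quantifier ∀u sits under an odd number of negations, so it flips to ∃u.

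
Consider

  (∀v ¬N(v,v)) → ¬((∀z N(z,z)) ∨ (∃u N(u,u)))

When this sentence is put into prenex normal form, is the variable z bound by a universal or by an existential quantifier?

existential

First replace A → B with ¬A ∨ B.
  ¬(∀v ¬N(v,v)) ∨ ¬((∀z N(z,z)) ∨ (∃u N(u,u)))
Move each ¬ inward, flipping quantifiers it crosses:
  (∃v N(v,v)) ∨ (∃z ¬N(z,z)) ∧ (∀u ¬N(u,u))
All bound variables are already distinct, so no renaming is needed.
Finally move all quantifiers to the prefix:
  ∃v ∃z ∀u (N(v,v) ∨ ¬N(z,z) ∧ ¬N(u,u))
The quantifier ∀z sits under an odd number of negations (counting the antecedent side of each →), so it flips to ∃z.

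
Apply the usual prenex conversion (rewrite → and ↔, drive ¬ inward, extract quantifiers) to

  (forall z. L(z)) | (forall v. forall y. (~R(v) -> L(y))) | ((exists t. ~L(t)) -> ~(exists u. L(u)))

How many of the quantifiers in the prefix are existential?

Eliminate → and ↔ using ¬ and ∨.
  (forall z. L(z)) | (forall v. forall y. (~~R(v) | L(y))) | ~(exists t. ~L(t)) | ~(exists u. L(u))
Push ¬ through the quantifiers and connectives to reach negation normal form:
  (forall z. L(z)) | (forall v. forall y. (R(v) | L(y))) | (forall t. L(t)) | (forall u. ~L(u))
All bound variables are already distinct, so no renaming is needed.
Extract every quantifier outward, since the variables are now distinct and don't occur free across branches:
  forall z. forall v. forall y. forall t. forall u. (L(z) | R(v) | L(y) | L(t) | ~L(u))
The prefix is forall z forall v forall y forall t forall u: 5 universal, 0 existential.

0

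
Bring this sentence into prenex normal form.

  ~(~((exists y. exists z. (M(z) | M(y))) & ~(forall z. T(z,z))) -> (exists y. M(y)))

First replace A → B with ¬A ∨ B.
  ~(~~((exists y. exists z. (M(z) | M(y))) & ~(forall z. T(z,z))) | (exists y. M(y)))
Push ¬ through the quantifiers and connectives to reach negation normal form:
  ((forall y. forall z. (~M(z) & ~M(y))) | (forall z. T(z,z))) & (forall y. ~M(y))
Standardize variables apart so no two quantifiers bind the same name: z↦w, y↦v1.
  ((forall y. forall z. (~M(z) & ~M(y))) | (forall w. T(w,w))) & (forall v1. ~M(v1))
Extract every quantifier outward, since the variables are now distinct and don't occur free across branches:
  forall y. forall z. forall w. forall v1. ((~M(z) & ~M(y) | T(w,w)) & ~M(v1))

forall y. forall z. forall w. forall v1. ((~M(z) & ~M(y) | T(w,w)) & ~M(v1))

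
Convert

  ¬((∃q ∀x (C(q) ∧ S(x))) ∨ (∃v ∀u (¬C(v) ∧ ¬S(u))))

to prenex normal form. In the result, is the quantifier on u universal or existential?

Move each ¬ inward, flipping quantifiers it crosses:
  (∀q ∃x (¬C(q) ∨ ¬S(x))) ∧ (∀v ∃u (C(v) ∨ S(u)))
Pull the quantifiers to the front (each side's bound variable is not free in the other side):
  ∀q ∃x ∀v ∃u ((¬C(q) ∨ ¬S(x)) ∧ (C(v) ∨ S(u)))
The quantifier ∀u sits under an odd number of negations, so it flips to ∃u.

existential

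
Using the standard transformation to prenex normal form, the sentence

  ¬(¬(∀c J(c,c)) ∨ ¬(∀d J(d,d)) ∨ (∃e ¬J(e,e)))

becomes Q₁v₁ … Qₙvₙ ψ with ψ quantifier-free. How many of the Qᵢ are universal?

3

Drive negations inward (¬∀x A ≡ ∃x ¬A, ¬∃x A ≡ ∀x ¬A, De Morgan for ∧/∨):
  (∀c J(c,c)) ∧ (∀d J(d,d)) ∧ (∀e J(e,e))
Pull the quantifiers to the front (each side's bound variable is not free in the other side):
  ∀c ∀d ∀e (J(c,c) ∧ J(d,d) ∧ J(e,e))
The prefix is ∀c ∀d ∀e: 3 universal, 0 existential.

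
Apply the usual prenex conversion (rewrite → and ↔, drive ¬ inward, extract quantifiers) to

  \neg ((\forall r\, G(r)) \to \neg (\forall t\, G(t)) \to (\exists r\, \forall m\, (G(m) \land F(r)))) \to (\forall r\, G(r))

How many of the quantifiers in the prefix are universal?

Eliminate → and ↔ using ¬ and ∨.
  \neg \neg (\neg (\forall r\, G(r)) \lor \neg \neg (\forall t\, G(t)) \lor (\exists r\, \forall m\, (G(m) \land F(r)))) \lor (\forall r\, G(r))
Push ¬ through the quantifiers and connectives to reach negation normal form:
  (\exists r\, \neg G(r)) \lor (\forall t\, G(t)) \lor (\exists r\, \forall m\, (G(m) \land F(r))) \lor (\forall r\, G(r))
Standardize variables apart so no two quantifiers bind the same name: r↦x, r↦x1.
  (\exists r\, \neg G(r)) \lor (\forall t\, G(t)) \lor (\exists x\, \forall m\, (G(m) \land F(x))) \lor (\forall x1\, G(x1))
Pull the quantifiers to the front (each side's bound variable is not free in the other side):
  \exists r\, \forall t\, \exists x\, \forall m\, \forall x1\, (\neg G(r) \lor G(t) \lor G(m) \land F(x) \lor G(x1))
The prefix is \exists r \forall t \exists x \forall m \forall x1: 3 universal, 2 existential.

3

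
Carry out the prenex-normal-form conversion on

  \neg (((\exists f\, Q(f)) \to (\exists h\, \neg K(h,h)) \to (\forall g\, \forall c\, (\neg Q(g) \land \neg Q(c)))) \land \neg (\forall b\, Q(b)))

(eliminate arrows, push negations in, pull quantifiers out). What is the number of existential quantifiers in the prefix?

4

First replace A → B with ¬A ∨ B.
  \neg ((\neg (\exists f\, Q(f)) \lor \neg (\exists h\, \neg K(h,h)) \lor (\forall g\, \forall c\, (\neg Q(g) \land \neg Q(c)))) \land \neg (\forall b\, Q(b)))
Push ¬ through the quantifiers and connectives to reach negation normal form:
  (\exists f\, Q(f)) \land (\exists h\, \neg K(h,h)) \land (\exists g\, \exists c\, (Q(g) \lor Q(c))) \lor (\forall b\, Q(b))
Finally move all quantifiers to the prefix:
  \exists f\, \exists h\, \exists g\, \exists c\, \forall b\, (Q(f) \land \neg K(h,h) \land (Q(g) \lor Q(c)) \lor Q(b))
The prefix is \exists f \exists h \exists g \exists c \forall b: 1 universal, 4 existential.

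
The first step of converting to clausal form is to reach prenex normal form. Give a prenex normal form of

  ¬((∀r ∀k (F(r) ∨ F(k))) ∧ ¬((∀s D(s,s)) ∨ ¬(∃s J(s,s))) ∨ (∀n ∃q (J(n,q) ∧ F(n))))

Drive negations inward (¬∀x A ≡ ∃x ¬A, ¬∃x A ≡ ∀x ¬A, De Morgan for ∧/∨):
  ((∃r ∃k (¬F(r) ∧ ¬F(k))) ∨ (∀s D(s,s)) ∨ (∀s ¬J(s,s))) ∧ (∃n ∀q (¬J(n,q) ∨ ¬F(n)))
Standardize variables apart so no two quantifiers bind the same name: s↦t.
  ((∃r ∃k (¬F(r) ∧ ¬F(k))) ∨ (∀s D(s,s)) ∨ (∀t ¬J(t,t))) ∧ (∃n ∀q (¬J(n,q) ∨ ¬F(n)))
Finally move all quantifiers to the prefix:
  ∃r ∃k ∀s ∀t ∃n ∀q ((¬F(r) ∧ ¬F(k) ∨ D(s,s) ∨ ¬J(t,t)) ∧ (¬J(n,q) ∨ ¬F(n)))

∃r ∃k ∀s ∀t ∃n ∀q ((¬F(r) ∧ ¬F(k) ∨ D(s,s) ∨ ¬J(t,t)) ∧ (¬J(n,q) ∨ ¬F(n)))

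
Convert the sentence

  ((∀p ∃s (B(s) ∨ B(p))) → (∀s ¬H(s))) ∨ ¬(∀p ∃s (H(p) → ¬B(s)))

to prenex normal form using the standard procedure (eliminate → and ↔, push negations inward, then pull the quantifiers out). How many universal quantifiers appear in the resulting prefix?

Rewrite implications/biconditionals: A → B as ¬A ∨ B.
  ¬(∀p ∃s (B(s) ∨ B(p))) ∨ (∀s ¬H(s)) ∨ ¬(∀p ∃s (¬H(p) ∨ ¬B(s)))
Move each ¬ inward, flipping quantifiers it crosses:
  (∃p ∀s (¬B(s) ∧ ¬B(p))) ∨ (∀s ¬H(s)) ∨ (∃p ∀s (H(p) ∧ B(s)))
Give each quantifier a distinct variable: s↦z1, p↦w1, s↦x.
  (∃p ∀s (¬B(s) ∧ ¬B(p))) ∨ (∀z1 ¬H(z1)) ∨ (∃w1 ∀x (H(w1) ∧ B(x)))
Finally move all quantifiers to the prefix:
  ∃p ∀s ∀z1 ∃w1 ∀x (¬B(s) ∧ ¬B(p) ∨ ¬H(z1) ∨ H(w1) ∧ B(x))
The prefix is ∃p ∀s ∀z1 ∃w1 ∀x: 3 universal, 2 existential.

3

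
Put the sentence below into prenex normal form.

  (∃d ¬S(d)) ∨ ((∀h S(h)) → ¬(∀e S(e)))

Eliminate → and ↔ using ¬ and ∨.
  (∃d ¬S(d)) ∨ ¬(∀h S(h)) ∨ ¬(∀e S(e))
Drive negations inward (¬∀x A ≡ ∃x ¬A, ¬∃x A ≡ ∀x ¬A, De Morgan for ∧/∨):
  (∃d ¬S(d)) ∨ (∃h ¬S(h)) ∨ (∃e ¬S(e))
All bound variables are already distinct, so no renaming is needed.
Extract every quantifier outward, since the variables are now distinct and don't occur free across branches:
  ∃d ∃h ∃e (¬S(d) ∨ ¬S(h) ∨ ¬S(e))

∃d ∃h ∃e (¬S(d) ∨ ¬S(h) ∨ ¬S(e))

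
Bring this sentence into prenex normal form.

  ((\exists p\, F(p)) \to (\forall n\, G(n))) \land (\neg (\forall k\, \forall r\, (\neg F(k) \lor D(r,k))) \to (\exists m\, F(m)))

Eliminate → and ↔ using ¬ and ∨.
  (\neg (\exists p\, F(p)) \lor (\forall n\, G(n))) \land (\neg \neg (\forall k\, \forall r\, (\neg F(k) \lor D(r,k))) \lor (\exists m\, F(m)))
Drive negations inward (¬∀x A ≡ ∃x ¬A, ¬∃x A ≡ ∀x ¬A, De Morgan for ∧/∨):
  ((\forall p\, \neg F(p)) \lor (\forall n\, G(n))) \land ((\forall k\, \forall r\, (\neg F(k) \lor D(r,k))) \lor (\exists m\, F(m)))
All bound variables are already distinct, so no renaming is needed.
Pull the quantifiers to the front (each side's bound variable is not free in the other side):
  \forall p\, \forall n\, \forall k\, \forall r\, \exists m\, ((\neg F(p) \lor G(n)) \land (\neg F(k) \lor D(r,k) \lor F(m)))

\forall p\, \forall n\, \forall k\, \forall r\, \exists m\, ((\neg F(p) \lor G(n)) \land (\neg F(k) \lor D(r,k) \lor F(m)))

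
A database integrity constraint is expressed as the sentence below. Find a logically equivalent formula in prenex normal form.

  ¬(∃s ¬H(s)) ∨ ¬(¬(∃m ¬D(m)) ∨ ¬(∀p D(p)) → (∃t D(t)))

Rewrite implications/biconditionals: A → B as ¬A ∨ B.
  ¬(∃s ¬H(s)) ∨ ¬(¬(¬(∃m ¬D(m)) ∨ ¬(∀p D(p))) ∨ (∃t D(t)))
Push ¬ through the quantifiers and connectives to reach negation normal form:
  (∀s H(s)) ∨ ((∀m D(m)) ∨ (∃p ¬D(p))) ∧ (∀t ¬D(t))
All bound variables are already distinct, so no renaming is needed.
Pull the quantifiers to the front (each side's bound variable is not free in the other side):
  ∀s ∀m ∃p ∀t (H(s) ∨ (D(m) ∨ ¬D(p)) ∧ ¬D(t))

∀s ∀m ∃p ∀t (H(s) ∨ (D(m) ∨ ¬D(p)) ∧ ¬D(t))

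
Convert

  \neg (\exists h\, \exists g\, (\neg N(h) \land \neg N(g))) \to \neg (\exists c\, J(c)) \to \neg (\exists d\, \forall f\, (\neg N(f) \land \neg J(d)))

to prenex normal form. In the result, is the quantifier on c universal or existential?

existential

Eliminate → and ↔ using ¬ and ∨.
  \neg \neg (\exists h\, \exists g\, (\neg N(h) \land \neg N(g))) \lor \neg \neg (\exists c\, J(c)) \lor \neg (\exists d\, \forall f\, (\neg N(f) \land \neg J(d)))
Drive negations inward (¬∀x A ≡ ∃x ¬A, ¬∃x A ≡ ∀x ¬A, De Morgan for ∧/∨):
  (\exists h\, \exists g\, (\neg N(h) \land \neg N(g))) \lor (\exists c\, J(c)) \lor (\forall d\, \exists f\, (N(f) \lor J(d)))
All bound variables are already distinct, so no renaming is needed.
Extract every quantifier outward, since the variables are now distinct and don't occur free across branches:
  \exists h\, \exists g\, \exists c\, \forall d\, \exists f\, (\neg N(h) \land \neg N(g) \lor J(c) \lor N(f) \lor J(d))
The quantifier \exists c sits under an even number of negations (counting the antecedent side of each →), so it remains existential.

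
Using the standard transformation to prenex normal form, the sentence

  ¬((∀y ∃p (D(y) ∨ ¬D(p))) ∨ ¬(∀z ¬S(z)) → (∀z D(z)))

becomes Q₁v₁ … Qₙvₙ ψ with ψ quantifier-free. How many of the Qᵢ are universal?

1

Rewrite implications/biconditionals: A → B as ¬A ∨ B.
  ¬(¬((∀y ∃p (D(y) ∨ ¬D(p))) ∨ ¬(∀z ¬S(z))) ∨ (∀z D(z)))
Drive negations inward (¬∀x A ≡ ∃x ¬A, ¬∃x A ≡ ∀x ¬A, De Morgan for ∧/∨):
  ((∀y ∃p (D(y) ∨ ¬D(p))) ∨ (∃z S(z))) ∧ (∃z ¬D(z))
Rename bound variables to avoid capture: z↦z1.
  ((∀y ∃p (D(y) ∨ ¬D(p))) ∨ (∃z S(z))) ∧ (∃z1 ¬D(z1))
Extract every quantifier outward, since the variables are now distinct and don't occur free across branches:
  ∀y ∃p ∃z ∃z1 ((D(y) ∨ ¬D(p) ∨ S(z)) ∧ ¬D(z1))
The prefix is ∀y ∃p ∃z ∃z1: 1 universal, 3 existential.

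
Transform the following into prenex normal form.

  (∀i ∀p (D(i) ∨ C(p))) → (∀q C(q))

∃i ∃p ∀q (¬D(i) ∧ ¬C(p) ∨ C(q))

Eliminate → and ↔ using ¬ and ∨.
  ¬(∀i ∀p (D(i) ∨ C(p))) ∨ (∀q C(q))
Push ¬ through the quantifiers and connectives to reach negation normal form:
  (∃i ∃p (¬D(i) ∧ ¬C(p))) ∨ (∀q C(q))
All bound variables are already distinct, so no renaming is needed.
Extract every quantifier outward, since the variables are now distinct and don't occur free across branches:
  ∃i ∃p ∀q (¬D(i) ∧ ¬C(p) ∨ C(q))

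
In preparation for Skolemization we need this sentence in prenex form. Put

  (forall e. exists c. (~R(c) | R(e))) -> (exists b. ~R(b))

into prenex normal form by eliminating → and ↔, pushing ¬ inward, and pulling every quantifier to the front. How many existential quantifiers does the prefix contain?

2

Eliminate → and ↔ using ¬ and ∨.
  ~(forall e. exists c. (~R(c) | R(e))) | (exists b. ~R(b))
Move each ¬ inward, flipping quantifiers it crosses:
  (exists e. forall c. (R(c) & ~R(e))) | (exists b. ~R(b))
Finally move all quantifiers to the prefix:
  exists e. forall c. exists b. (R(c) & ~R(e) | ~R(b))
The prefix is exists e forall c exists b: 1 universal, 2 existential.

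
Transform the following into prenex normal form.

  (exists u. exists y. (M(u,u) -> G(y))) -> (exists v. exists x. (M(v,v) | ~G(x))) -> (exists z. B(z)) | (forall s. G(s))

Eliminate → and ↔ using ¬ and ∨.
  ~(exists u. exists y. (~M(u,u) | G(y))) | ~(exists v. exists x. (M(v,v) | ~G(x))) | (exists z. B(z)) | (forall s. G(s))
Move each ¬ inward, flipping quantifiers it crosses:
  (forall u. forall y. (M(u,u) & ~G(y))) | (forall v. forall x. (~M(v,v) & G(x))) | (exists z. B(z)) | (forall s. G(s))
Extract every quantifier outward, since the variables are now distinct and don't occur free across branches:
  forall u. forall y. forall v. forall x. exists z. forall s. (M(u,u) & ~G(y) | ~M(v,v) & G(x) | B(z) | G(s))

forall u. forall y. forall v. forall x. exists z. forall s. (M(u,u) & ~G(y) | ~M(v,v) & G(x) | B(z) | G(s))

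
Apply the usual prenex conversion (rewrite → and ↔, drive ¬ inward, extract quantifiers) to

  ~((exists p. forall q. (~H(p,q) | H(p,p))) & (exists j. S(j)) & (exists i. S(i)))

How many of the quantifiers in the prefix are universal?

3

Push ¬ through the quantifiers and connectives to reach negation normal form:
  (forall p. exists q. (H(p,q) & ~H(p,p))) | (forall j. ~S(j)) | (forall i. ~S(i))
Pull the quantifiers to the front (each side's bound variable is not free in the other side):
  forall p. exists q. forall j. forall i. (H(p,q) & ~H(p,p) | ~S(j) | ~S(i))
The prefix is forall p exists q forall j forall i: 3 universal, 1 existential.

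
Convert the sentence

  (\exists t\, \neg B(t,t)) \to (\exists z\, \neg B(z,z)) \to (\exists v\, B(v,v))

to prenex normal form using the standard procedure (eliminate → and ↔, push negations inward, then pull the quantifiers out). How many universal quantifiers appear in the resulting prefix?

Rewrite implications/biconditionals: A → B as ¬A ∨ B.
  \neg (\exists t\, \neg B(t,t)) \lor \neg (\exists z\, \neg B(z,z)) \lor (\exists v\, B(v,v))
Drive negations inward (¬∀x A ≡ ∃x ¬A, ¬∃x A ≡ ∀x ¬A, De Morgan for ∧/∨):
  (\forall t\, B(t,t)) \lor (\forall z\, B(z,z)) \lor (\exists v\, B(v,v))
All bound variables are already distinct, so no renaming is needed.
Extract every quantifier outward, since the variables are now distinct and don't occur free across branches:
  \forall t\, \forall z\, \exists v\, (B(t,t) \lor B(z,z) \lor B(v,v))
The prefix is \forall t \forall z \exists v: 2 universal, 1 existential.

2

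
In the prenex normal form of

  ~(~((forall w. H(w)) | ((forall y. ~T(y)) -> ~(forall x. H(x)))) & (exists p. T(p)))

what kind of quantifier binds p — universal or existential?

Eliminate → and ↔ using ¬ and ∨.
  ~(~((forall w. H(w)) | ~(forall y. ~T(y)) | ~(forall x. H(x))) & (exists p. T(p)))
Move each ¬ inward, flipping quantifiers it crosses:
  (forall w. H(w)) | (exists y. T(y)) | (exists x. ~H(x)) | (forall p. ~T(p))
All bound variables are already distinct, so no renaming is needed.
Pull the quantifiers to the front (each side's bound variable is not free in the other side):
  forall w. exists y. exists x. forall p. (H(w) | T(y) | ~H(x) | ~T(p))
The quantifier exists p sits under an odd number of negations (counting the antecedent side of each →), so it flips to forall p.

universal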